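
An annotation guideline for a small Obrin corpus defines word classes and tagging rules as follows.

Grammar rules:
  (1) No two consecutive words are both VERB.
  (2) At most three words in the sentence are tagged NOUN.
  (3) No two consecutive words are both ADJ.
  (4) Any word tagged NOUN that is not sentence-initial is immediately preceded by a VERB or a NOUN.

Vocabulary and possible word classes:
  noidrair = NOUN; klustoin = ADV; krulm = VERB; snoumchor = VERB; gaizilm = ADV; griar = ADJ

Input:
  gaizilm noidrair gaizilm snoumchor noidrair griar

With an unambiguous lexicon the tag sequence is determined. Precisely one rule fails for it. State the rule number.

4

Fixed tagging: ADV NOUN ADV VERB NOUN ADJ.
Checking each rule: R1 ✓, R2 ✓, R3 ✓, R4 ✗.
Only rule 4 fails.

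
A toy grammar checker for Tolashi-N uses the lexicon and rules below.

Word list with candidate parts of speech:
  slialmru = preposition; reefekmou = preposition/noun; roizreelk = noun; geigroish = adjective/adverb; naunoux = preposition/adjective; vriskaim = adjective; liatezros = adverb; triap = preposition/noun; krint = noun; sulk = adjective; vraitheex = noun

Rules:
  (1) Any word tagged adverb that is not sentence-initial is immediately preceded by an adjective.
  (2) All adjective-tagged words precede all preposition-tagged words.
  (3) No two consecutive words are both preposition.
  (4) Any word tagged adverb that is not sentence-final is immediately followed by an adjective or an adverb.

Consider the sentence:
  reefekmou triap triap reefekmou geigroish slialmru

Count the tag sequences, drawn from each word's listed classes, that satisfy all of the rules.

1

Candidates per position — 1:reefekmou {preposition,noun}; 2:triap {preposition,noun}; 3:triap {preposition,noun}; 4:reefekmou {preposition,noun}; 5:geigroish {adjective,adverb}; 6:slialmru {preposition}.
There are 32 candidate sequences in total.
The sequences that satisfy every rule: noun noun noun noun adjective preposition.
Count = 1.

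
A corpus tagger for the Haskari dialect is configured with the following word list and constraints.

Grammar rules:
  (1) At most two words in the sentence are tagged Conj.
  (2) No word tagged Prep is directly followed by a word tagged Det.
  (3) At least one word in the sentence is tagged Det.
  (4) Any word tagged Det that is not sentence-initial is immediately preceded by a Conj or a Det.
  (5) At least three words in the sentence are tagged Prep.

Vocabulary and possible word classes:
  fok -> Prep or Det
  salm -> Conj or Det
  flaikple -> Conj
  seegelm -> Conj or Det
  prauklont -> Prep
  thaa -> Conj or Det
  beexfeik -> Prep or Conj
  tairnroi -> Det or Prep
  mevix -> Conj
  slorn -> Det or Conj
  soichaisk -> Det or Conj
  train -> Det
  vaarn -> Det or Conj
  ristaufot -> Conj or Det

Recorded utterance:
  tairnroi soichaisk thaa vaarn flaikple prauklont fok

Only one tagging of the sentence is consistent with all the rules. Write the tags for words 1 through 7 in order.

Candidates per position — 1:tairnroi {Det,Prep}; 2:soichaisk {Det,Conj}; 3:thaa {Conj,Det}; 4:vaarn {Det,Conj}; 5:flaikple {Conj}; 6:prauklont {Prep}; 7:fok {Prep,Det}.
Word 1 cannot be Det — rule 5 would then fail for every completion. It is Prep.
Word 2 cannot be Det — rule 2 would then fail for every completion. It is Conj.
Word 3 cannot be Conj — rule 1 would then fail for every completion. It is Det.
Word 4 cannot be Conj — rule 1 would then fail for every completion. It is Det.
Word 7 cannot be Det — rule 2 would then fail for every completion. It is Prep.
The only consistent sequence is: Prep Conj Det Det Conj Prep Prep.
Checking: rule 1 holds; rule 2 holds; rule 3 holds; rule 4 holds; rule 5 holds.

Prep Conj Det Det Conj Prep Prep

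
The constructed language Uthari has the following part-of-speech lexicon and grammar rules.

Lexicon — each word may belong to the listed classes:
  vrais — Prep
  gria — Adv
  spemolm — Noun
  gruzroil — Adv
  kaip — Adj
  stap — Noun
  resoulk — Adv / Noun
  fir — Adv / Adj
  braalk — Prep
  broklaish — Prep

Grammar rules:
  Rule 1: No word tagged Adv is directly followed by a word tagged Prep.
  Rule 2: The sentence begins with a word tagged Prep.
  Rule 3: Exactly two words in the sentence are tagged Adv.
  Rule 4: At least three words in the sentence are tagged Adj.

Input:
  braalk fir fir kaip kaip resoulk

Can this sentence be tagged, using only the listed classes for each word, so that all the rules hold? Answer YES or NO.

Candidates per position — 1:braalk {Prep}; 2:fir {Adv,Adj}; 3:fir {Adv,Adj}; 4:kaip {Adj}; 5:kaip {Adj}; 6:resoulk {Adv,Noun}.
One satisfying assignment: Prep Adv Adj Adj Adj Adv.
Rule-by-rule: rule 1 holds; rule 2 holds; rule 3 holds; rule 4 holds.

YES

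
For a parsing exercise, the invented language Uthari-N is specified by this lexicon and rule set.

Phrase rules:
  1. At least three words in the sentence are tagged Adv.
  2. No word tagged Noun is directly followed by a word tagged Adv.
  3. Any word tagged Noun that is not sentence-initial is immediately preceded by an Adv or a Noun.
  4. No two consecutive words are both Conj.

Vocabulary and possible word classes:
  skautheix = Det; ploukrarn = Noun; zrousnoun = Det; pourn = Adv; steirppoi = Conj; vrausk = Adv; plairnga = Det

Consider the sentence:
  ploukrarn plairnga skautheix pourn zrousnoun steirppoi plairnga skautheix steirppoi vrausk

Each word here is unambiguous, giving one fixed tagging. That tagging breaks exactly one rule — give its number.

Fixed tagging: Noun Det Det Adv Det Conj Det Det Conj Adv.
Checking each rule: R1 fail, R2 pass, R3 pass, R4 pass.
Only rule 1 fails.

1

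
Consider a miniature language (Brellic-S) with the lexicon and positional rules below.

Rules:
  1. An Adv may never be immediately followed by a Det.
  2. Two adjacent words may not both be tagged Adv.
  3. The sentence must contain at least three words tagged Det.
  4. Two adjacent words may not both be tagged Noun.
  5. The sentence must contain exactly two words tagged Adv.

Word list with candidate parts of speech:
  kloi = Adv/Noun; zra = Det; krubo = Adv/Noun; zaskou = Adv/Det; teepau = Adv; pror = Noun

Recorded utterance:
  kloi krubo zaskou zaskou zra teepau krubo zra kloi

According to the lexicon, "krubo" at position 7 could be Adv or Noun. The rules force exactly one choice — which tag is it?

Noun

Candidates per position — 1:kloi {Adv,Noun}; 2:krubo {Adv,Noun}; 3:zaskou {Adv,Det}; 4:zaskou {Adv,Det}; 5:zra {Det}; 6:teepau {Adv}; 7:krubo {Adv,Noun}; 8:zra {Det}; 9:kloi {Adv,Noun}.
If word 2 were Adv, no tagging could satisfy rule 1; so word 2 is Noun.
If word 3 were Adv, no tagging could satisfy rule 1; so word 3 is Det.
If word 4 were Adv, no tagging could satisfy rule 1; so word 4 is Det.
If word 7 were Adv, no tagging could satisfy rule 1; so word 7 is Noun.
If word 1 were Noun, no tagging could satisfy rule 4; so word 1 is Adv.
If word 9 were Adv, no tagging could satisfy rule 5; so word 9 is Noun.
The only consistent sequence is: Adv Noun Det Det Det Adv Noun Det Noun.
Verifying each rule — rule 1 ok; rule 2 ok; rule 3 ok; rule 4 ok; rule 5 ok.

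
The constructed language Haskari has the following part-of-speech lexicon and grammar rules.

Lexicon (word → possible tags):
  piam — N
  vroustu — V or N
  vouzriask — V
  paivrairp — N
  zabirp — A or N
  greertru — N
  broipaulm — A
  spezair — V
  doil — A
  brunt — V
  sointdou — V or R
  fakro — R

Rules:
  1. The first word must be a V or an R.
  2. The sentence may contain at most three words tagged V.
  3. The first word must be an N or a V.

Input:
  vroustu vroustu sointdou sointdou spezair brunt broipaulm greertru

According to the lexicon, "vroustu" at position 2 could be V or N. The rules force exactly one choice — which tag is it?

N

Candidates per position — 1:vroustu {V,N}; 2:vroustu {V,N}; 3:sointdou {V,R}; 4:sointdou {V,R}; 5:spezair {V}; 6:brunt {V}; 7:broipaulm {A}; 8:greertru {N}.
Position 1: N is ruled out by rule 1; that leaves V.
Position 2: V is ruled out by rule 2; that leaves N.
Position 3: V is ruled out by rule 2; that leaves R.
Position 4: V is ruled out by rule 2; that leaves R.
The unique satisfying tagging is: V N R R V V A N.
Verifying each rule — rule 1 ok; rule 2 ok; rule 3 ok.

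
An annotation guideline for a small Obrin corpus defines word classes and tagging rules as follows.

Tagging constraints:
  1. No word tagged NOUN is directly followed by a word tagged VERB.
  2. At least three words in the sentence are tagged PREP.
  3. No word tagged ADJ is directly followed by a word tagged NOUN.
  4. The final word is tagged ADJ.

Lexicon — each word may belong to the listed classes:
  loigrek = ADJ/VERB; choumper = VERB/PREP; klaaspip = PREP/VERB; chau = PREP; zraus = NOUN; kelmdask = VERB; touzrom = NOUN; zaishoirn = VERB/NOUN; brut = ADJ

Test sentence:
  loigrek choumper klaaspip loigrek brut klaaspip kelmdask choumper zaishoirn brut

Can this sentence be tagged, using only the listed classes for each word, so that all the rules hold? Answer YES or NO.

Candidates per position — 1:loigrek {ADJ,VERB}; 2:choumper {VERB,PREP}; 3:klaaspip {PREP,VERB}; 4:loigrek {ADJ,VERB}; 5:brut {ADJ}; 6:klaaspip {PREP,VERB}; 7:kelmdask {VERB}; 8:choumper {VERB,PREP}; 9:zaishoirn {VERB,NOUN}; 10:brut {ADJ}.
One satisfying assignment: ADJ PREP PREP VERB ADJ VERB VERB PREP VERB ADJ.
Rule-by-rule: rule 1 holds; rule 2 holds; rule 3 holds; rule 4 holds.

YES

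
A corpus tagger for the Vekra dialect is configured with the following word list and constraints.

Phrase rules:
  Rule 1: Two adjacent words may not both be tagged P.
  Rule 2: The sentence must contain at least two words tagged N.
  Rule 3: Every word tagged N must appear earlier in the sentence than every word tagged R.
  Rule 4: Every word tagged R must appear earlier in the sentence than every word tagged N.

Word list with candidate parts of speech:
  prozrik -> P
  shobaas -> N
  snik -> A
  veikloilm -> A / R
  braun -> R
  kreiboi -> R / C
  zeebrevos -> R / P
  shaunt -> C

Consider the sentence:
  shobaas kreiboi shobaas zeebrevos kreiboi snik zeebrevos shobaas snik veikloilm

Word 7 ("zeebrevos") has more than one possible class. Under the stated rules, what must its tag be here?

P

Candidates per position — 1:shobaas {N}; 2:kreiboi {R,C}; 3:shobaas {N}; 4:zeebrevos {R,P}; 5:kreiboi {R,C}; 6:snik {A}; 7:zeebrevos {R,P}; 8:shobaas {N}; 9:snik {A}; 10:veikloilm {A,R}.
Position 2: R is ruled out by rule 3; that leaves C.
Position 4: R is ruled out by rule 3; that leaves P.
Position 5: R is ruled out by rule 3; that leaves C.
Position 7: R is ruled out by rule 3; that leaves P.
Position 10: R is ruled out by rule 4; that leaves A.
The unique satisfying tagging is: N C N P C A P N A A.
Checking: rule 1 ✓; rule 2 ✓; rule 3 ✓; rule 4 ✓.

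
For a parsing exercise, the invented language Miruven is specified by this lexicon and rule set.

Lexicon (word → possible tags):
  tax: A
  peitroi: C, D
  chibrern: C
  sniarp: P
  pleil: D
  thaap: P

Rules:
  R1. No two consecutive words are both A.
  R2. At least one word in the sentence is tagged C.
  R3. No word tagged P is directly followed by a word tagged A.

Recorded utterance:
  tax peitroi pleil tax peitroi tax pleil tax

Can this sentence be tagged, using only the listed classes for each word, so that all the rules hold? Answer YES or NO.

Candidates per position — 1:tax {A}; 2:peitroi {C,D}; 3:pleil {D}; 4:tax {A}; 5:peitroi {C,D}; 6:tax {A}; 7:pleil {D}; 8:tax {A}.
One satisfying assignment: A D D A C A D A.
Checking: rule 1 ok; rule 2 ok; rule 3 ok.

YES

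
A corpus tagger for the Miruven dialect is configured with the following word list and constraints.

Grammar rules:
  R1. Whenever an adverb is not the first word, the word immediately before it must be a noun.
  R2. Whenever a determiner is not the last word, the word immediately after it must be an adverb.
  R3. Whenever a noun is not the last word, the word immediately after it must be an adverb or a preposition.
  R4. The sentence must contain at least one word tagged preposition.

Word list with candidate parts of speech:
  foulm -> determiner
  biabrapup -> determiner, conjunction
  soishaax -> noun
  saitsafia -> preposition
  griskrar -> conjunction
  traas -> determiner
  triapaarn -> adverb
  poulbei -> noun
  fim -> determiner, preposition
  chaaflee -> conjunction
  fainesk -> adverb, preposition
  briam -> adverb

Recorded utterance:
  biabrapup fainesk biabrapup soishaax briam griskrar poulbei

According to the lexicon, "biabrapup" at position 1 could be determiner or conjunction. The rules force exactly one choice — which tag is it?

Candidates per position — 1:biabrapup {determiner,conjunction}; 2:fainesk {adverb,preposition}; 3:biabrapup {determiner,conjunction}; 4:soishaax {noun}; 5:briam {adverb}; 6:griskrar {conjunction}; 7:poulbei {noun}.
Word 2 cannot be adverb — rule 1 would then fail for every completion. It is preposition.
Word 3 cannot be determiner — rule 2 would then fail for every completion. It is conjunction.
Word 1 cannot be determiner — rule 2 would then fail for every completion. It is conjunction.
The only consistent sequence is: conjunction preposition conjunction noun adverb conjunction noun.
Check: rule 1 satisfied; rule 2 satisfied; rule 3 satisfied; rule 4 satisfied.

conjunction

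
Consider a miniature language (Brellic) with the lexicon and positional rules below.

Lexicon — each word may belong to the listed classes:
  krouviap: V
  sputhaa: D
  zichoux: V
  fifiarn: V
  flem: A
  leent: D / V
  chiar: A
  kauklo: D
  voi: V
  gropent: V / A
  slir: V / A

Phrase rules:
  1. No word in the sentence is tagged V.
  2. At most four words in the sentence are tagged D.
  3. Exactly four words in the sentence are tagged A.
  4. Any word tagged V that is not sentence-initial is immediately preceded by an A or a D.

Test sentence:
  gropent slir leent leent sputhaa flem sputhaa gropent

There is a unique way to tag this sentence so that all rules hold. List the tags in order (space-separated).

Candidates per position — 1:gropent {V,A}; 2:slir {V,A}; 3:leent {D,V}; 4:leent {D,V}; 5:sputhaa {D}; 6:flem {A}; 7:sputhaa {D}; 8:gropent {V,A}.
At position 1, choosing V makes rule 1 impossible to satisfy; hence A.
At position 2, choosing V makes rule 1 impossible to satisfy; hence A.
At position 3, choosing V makes rule 1 impossible to satisfy; hence D.
At position 4, choosing V makes rule 1 impossible to satisfy; hence D.
At position 8, choosing V makes rule 1 impossible to satisfy; hence A.
That leaves exactly one tagging: A A D D D A D A.
Rule-by-rule: rule 1 satisfied; rule 2 satisfied; rule 3 satisfied; rule 4 satisfied.

A A D D D A D A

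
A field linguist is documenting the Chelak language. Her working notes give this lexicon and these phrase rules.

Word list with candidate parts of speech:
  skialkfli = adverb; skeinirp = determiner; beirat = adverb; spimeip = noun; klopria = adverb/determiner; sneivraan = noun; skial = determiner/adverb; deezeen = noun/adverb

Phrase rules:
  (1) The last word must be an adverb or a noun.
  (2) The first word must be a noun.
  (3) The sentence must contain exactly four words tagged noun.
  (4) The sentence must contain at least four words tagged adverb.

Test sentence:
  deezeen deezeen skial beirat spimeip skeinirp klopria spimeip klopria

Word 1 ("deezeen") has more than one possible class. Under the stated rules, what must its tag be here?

Candidates per position — 1:deezeen {noun,adverb}; 2:deezeen {noun,adverb}; 3:skial {determiner,adverb}; 4:beirat {adverb}; 5:spimeip {noun}; 6:skeinirp {determiner}; 7:klopria {adverb,determiner}; 8:spimeip {noun}; 9:klopria {adverb,determiner}.
Position 1: adverb is ruled out by rule 2; that leaves noun.
Position 2: adverb is ruled out by rule 3; that leaves noun.
Position 3: determiner is ruled out by rule 4; that leaves adverb.
Position 7: determiner is ruled out by rule 4; that leaves adverb.
Position 9: determiner is ruled out by rule 1; that leaves adverb.
The only consistent sequence is: noun noun adverb adverb noun determiner adverb noun adverb.
Rule-by-rule: rule 1 ok; rule 2 ok; rule 3 ok; rule 4 ok.

noun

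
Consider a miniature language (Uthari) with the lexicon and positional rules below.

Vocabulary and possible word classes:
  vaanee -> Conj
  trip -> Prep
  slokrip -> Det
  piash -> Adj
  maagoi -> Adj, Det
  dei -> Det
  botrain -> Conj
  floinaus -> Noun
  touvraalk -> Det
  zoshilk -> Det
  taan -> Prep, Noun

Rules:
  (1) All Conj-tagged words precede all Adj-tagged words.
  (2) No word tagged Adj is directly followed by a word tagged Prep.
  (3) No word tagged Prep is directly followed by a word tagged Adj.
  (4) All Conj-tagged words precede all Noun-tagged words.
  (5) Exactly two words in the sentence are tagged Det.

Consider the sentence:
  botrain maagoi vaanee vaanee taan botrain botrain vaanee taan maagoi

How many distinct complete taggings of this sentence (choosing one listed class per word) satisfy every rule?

2

Candidates per position — 1:botrain {Conj}; 2:maagoi {Adj,Det}; 3:vaanee {Conj}; 4:vaanee {Conj}; 5:taan {Prep,Noun}; 6:botrain {Conj}; 7:botrain {Conj}; 8:vaanee {Conj}; 9:taan {Prep,Noun}; 10:maagoi {Adj,Det}.
There are 16 candidate sequences in total.
The sequences that satisfy every rule: Conj Det Conj Conj Prep Conj Conj Conj Prep Det; Conj Det Conj Conj Prep Conj Conj Conj Noun Det.
Count = 2.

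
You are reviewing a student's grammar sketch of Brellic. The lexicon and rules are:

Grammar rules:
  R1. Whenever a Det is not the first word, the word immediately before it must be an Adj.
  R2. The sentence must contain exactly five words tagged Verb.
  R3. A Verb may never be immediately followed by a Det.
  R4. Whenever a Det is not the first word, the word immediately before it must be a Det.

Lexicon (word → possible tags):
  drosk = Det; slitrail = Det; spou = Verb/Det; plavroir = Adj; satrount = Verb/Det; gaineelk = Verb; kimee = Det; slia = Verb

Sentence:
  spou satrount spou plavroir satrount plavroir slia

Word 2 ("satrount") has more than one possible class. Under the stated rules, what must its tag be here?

Verb

Candidates per position — 1:spou {Verb,Det}; 2:satrount {Verb,Det}; 3:spou {Verb,Det}; 4:plavroir {Adj}; 5:satrount {Verb,Det}; 6:plavroir {Adj}; 7:slia {Verb}.
Position 1: tagging it Det would leave rule 2 unsatisfiable, so it must be Verb.
Position 2: tagging it Det would leave rule 1 unsatisfiable, so it must be Verb.
Position 3: tagging it Det would leave rule 1 unsatisfiable, so it must be Verb.
Position 5: tagging it Det would leave rule 2 unsatisfiable, so it must be Verb.
The only consistent sequence is: Verb Verb Verb Adj Verb Adj Verb.
Verifying each rule — rule 1 ✓; rule 2 ✓; rule 3 ✓; rule 4 ✓.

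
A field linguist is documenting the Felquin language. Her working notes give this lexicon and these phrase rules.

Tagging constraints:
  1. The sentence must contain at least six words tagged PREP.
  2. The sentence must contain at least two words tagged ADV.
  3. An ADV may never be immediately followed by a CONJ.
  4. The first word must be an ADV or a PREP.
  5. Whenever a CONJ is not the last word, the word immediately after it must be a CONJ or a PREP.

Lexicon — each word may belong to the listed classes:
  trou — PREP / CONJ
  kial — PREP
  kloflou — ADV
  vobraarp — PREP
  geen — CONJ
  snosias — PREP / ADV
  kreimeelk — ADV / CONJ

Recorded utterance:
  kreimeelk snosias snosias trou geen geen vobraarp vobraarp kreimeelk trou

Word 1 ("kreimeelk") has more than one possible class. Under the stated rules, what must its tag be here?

Candidates per position — 1:kreimeelk {ADV,CONJ}; 2:snosias {PREP,ADV}; 3:snosias {PREP,ADV}; 4:trou {PREP,CONJ}; 5:geen {CONJ}; 6:geen {CONJ}; 7:vobraarp {PREP}; 8:vobraarp {PREP}; 9:kreimeelk {ADV,CONJ}; 10:trou {PREP,CONJ}.
If word 1 were CONJ, no tagging could satisfy rule 4; so word 1 is ADV.
If word 2 were ADV, no tagging could satisfy rule 1; so word 2 is PREP.
If word 3 were ADV, no tagging could satisfy rule 1; so word 3 is PREP.
If word 4 were CONJ, no tagging could satisfy rule 1; so word 4 is PREP.
If word 9 were CONJ, no tagging could satisfy rule 2; so word 9 is ADV.
If word 10 were CONJ, no tagging could satisfy rule 1; so word 10 is PREP.
That leaves exactly one tagging: ADV PREP PREP PREP CONJ CONJ PREP PREP ADV PREP.
Verifying each rule — rule 1 ✓; rule 2 ✓; rule 3 ✓; rule 4 ✓; rule 5 ✓.

ADV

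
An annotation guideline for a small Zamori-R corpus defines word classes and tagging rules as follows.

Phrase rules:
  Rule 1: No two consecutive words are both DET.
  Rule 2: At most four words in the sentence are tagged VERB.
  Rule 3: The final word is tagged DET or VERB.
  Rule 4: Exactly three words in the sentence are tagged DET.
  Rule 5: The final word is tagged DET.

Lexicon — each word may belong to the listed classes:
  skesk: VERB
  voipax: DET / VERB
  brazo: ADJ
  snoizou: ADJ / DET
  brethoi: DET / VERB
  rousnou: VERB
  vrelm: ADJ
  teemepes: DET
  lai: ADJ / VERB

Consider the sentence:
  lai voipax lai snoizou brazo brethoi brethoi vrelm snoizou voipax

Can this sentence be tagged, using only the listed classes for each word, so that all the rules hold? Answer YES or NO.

YES

Candidates per position — 1:lai {ADJ,VERB}; 2:voipax {DET,VERB}; 3:lai {ADJ,VERB}; 4:snoizou {ADJ,DET}; 5:brazo {ADJ}; 6:brethoi {DET,VERB}; 7:brethoi {DET,VERB}; 8:vrelm {ADJ}; 9:snoizou {ADJ,DET}; 10:voipax {DET,VERB}.
One satisfying assignment: ADJ DET VERB ADJ ADJ DET VERB ADJ ADJ DET.
Rule-by-rule: rule 1 ok; rule 2 ok; rule 3 ok; rule 4 ok; rule 5 ok.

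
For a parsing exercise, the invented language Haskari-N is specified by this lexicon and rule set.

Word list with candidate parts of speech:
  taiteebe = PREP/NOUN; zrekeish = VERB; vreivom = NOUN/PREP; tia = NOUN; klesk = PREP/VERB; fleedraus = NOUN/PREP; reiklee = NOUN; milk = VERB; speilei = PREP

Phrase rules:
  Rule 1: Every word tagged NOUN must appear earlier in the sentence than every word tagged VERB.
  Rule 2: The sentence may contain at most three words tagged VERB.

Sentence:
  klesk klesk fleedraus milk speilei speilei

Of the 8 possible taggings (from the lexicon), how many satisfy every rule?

5

Candidates per position — 1:klesk {PREP,VERB}; 2:klesk {PREP,VERB}; 3:fleedraus {NOUN,PREP}; 4:milk {VERB}; 5:speilei {PREP}; 6:speilei {PREP}.
There are 8 candidate sequences in total.
The sequences that satisfy every rule: PREP PREP NOUN VERB PREP PREP; PREP PREP PREP VERB PREP PREP; PREP VERB PREP VERB PREP PREP; VERB PREP PREP VERB PREP PREP; VERB VERB PREP VERB PREP PREP.
Count = 5.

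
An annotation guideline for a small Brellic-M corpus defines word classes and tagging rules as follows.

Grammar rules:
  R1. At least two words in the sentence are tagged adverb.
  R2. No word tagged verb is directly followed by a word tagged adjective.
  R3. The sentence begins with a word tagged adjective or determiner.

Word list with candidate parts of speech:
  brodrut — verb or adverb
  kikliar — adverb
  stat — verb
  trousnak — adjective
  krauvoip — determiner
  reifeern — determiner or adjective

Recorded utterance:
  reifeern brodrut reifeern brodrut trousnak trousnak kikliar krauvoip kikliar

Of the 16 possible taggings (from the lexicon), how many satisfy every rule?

Candidates per position — 1:reifeern {determiner,adjective}; 2:brodrut {verb,adverb}; 3:reifeern {determiner,adjective}; 4:brodrut {verb,adverb}; 5:trousnak {adjective}; 6:trousnak {adjective}; 7:kikliar {adverb}; 8:krauvoip {determiner}; 9:kikliar {adverb}.
There are 16 candidate sequences in total.
Checking each against the rules leaves 6 sequences.
Count = 6.

6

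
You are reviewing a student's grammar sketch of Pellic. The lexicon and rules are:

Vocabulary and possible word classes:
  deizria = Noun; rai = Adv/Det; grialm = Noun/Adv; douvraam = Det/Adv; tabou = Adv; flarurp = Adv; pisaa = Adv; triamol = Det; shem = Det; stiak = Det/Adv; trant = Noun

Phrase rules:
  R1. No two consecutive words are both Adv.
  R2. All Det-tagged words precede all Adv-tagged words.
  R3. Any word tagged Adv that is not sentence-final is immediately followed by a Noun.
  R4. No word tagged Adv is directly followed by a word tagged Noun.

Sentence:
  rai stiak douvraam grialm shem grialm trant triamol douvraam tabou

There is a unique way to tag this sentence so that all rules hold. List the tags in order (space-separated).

Candidates per position — 1:rai {Adv,Det}; 2:stiak {Det,Adv}; 3:douvraam {Det,Adv}; 4:grialm {Noun,Adv}; 5:shem {Det}; 6:grialm {Noun,Adv}; 7:trant {Noun}; 8:triamol {Det}; 9:douvraam {Det,Adv}; 10:tabou {Adv}.
Position 1: tagging it Adv would leave rule 2 unsatisfiable, so it must be Det.
Position 2: tagging it Adv would leave rule 2 unsatisfiable, so it must be Det.
Position 3: tagging it Adv would leave rule 2 unsatisfiable, so it must be Det.
Position 4: tagging it Adv would leave rule 2 unsatisfiable, so it must be Noun.
Position 6: tagging it Adv would leave rule 2 unsatisfiable, so it must be Noun.
Position 9: tagging it Adv would leave rule 1 unsatisfiable, so it must be Det.
That leaves exactly one tagging: Det Det Det Noun Det Noun Noun Det Det Adv.
Verifying each rule — rule 1 holds; rule 2 holds; rule 3 holds; rule 4 holds.

Det Det Det Noun Det Noun Noun Det Det Adv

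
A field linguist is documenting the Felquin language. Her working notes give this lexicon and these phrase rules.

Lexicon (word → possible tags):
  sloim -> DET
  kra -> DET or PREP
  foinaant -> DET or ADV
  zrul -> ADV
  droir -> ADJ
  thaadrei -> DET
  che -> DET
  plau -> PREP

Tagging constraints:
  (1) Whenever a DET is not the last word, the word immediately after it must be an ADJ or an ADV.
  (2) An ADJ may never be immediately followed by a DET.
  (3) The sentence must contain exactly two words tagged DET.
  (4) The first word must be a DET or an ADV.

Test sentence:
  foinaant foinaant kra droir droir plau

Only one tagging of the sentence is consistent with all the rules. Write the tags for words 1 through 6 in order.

Candidates per position — 1:foinaant {DET,ADV}; 2:foinaant {DET,ADV}; 3:kra {DET,PREP}; 4:droir {ADJ}; 5:droir {ADJ}; 6:plau {PREP}.
Word 2 cannot be DET — rule 1 would then fail for every completion. It is ADV.
Word 3 cannot be PREP — rule 3 would then fail for every completion. It is DET.
Word 1 cannot be ADV — rule 3 would then fail for every completion. It is DET.
That leaves exactly one tagging: DET ADV DET ADJ ADJ PREP.
Verifying each rule — rule 1 ✓; rule 2 ✓; rule 3 ✓; rule 4 ✓.

DET ADV DET ADJ ADJ PREP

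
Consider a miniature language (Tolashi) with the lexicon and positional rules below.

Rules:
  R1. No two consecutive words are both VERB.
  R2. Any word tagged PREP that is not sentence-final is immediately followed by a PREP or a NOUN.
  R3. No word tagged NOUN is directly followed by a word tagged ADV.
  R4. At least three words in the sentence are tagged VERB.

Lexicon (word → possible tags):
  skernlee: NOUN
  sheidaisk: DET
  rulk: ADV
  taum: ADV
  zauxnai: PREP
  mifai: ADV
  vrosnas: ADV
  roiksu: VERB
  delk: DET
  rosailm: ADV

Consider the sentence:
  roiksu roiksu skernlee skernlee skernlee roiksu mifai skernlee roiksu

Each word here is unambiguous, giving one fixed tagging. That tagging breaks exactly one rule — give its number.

Fixed tagging: VERB VERB NOUN NOUN NOUN VERB ADV NOUN VERB.
Rule check: R1 ✗, R2 ✓, R3 ✓, R4 ✓.
Only rule 1 fails.

1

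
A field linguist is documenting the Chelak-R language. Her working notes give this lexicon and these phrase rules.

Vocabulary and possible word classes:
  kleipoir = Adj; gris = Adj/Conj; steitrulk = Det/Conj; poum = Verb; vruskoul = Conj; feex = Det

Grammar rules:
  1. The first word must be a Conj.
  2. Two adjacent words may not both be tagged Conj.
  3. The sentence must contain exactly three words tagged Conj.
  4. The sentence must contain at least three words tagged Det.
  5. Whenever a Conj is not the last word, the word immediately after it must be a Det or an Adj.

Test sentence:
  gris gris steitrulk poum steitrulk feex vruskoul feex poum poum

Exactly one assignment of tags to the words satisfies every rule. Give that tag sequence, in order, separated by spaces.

Candidates per position — 1:gris {Adj,Conj}; 2:gris {Adj,Conj}; 3:steitrulk {Det,Conj}; 4:poum {Verb}; 5:steitrulk {Det,Conj}; 6:feex {Det}; 7:vruskoul {Conj}; 8:feex {Det}; 9:poum {Verb}; 10:poum {Verb}.
Position 1: Adj is ruled out by rule 1; that leaves Conj.
Position 2: Conj is ruled out by rule 2; that leaves Adj.
Position 3: Conj is ruled out by rule 5; that leaves Det.
Position 5: Det is ruled out by rule 3; that leaves Conj.
The unique satisfying tagging is: Conj Adj Det Verb Conj Det Conj Det Verb Verb.
Verifying each rule — rule 1 holds; rule 2 holds; rule 3 holds; rule 4 holds; rule 5 holds.

Conj Adj Det Verb Conj Det Conj Det Verb Verb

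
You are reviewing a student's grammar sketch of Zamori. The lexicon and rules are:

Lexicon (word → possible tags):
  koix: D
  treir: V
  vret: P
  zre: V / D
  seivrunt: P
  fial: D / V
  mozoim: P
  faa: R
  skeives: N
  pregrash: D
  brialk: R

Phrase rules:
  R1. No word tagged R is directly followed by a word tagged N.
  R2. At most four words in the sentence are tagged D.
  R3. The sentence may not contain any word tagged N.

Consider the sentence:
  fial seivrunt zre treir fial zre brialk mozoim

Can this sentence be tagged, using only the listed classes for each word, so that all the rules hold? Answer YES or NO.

YES

Candidates per position — 1:fial {D,V}; 2:seivrunt {P}; 3:zre {V,D}; 4:treir {V}; 5:fial {D,V}; 6:zre {V,D}; 7:brialk {R}; 8:mozoim {P}.
One satisfying assignment: V P D V D D R P.
Check: rule 1 ok; rule 2 ok; rule 3 ok.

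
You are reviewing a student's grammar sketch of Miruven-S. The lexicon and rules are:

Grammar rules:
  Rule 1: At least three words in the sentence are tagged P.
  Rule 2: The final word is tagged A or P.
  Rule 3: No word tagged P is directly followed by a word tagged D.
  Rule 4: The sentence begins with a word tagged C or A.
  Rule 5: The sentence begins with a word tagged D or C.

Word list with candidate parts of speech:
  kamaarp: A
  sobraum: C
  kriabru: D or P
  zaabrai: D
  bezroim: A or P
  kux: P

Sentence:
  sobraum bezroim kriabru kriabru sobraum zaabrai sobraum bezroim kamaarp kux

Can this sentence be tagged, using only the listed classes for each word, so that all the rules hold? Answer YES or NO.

YES

Candidates per position — 1:sobraum {C}; 2:bezroim {A,P}; 3:kriabru {D,P}; 4:kriabru {D,P}; 5:sobraum {C}; 6:zaabrai {D}; 7:sobraum {C}; 8:bezroim {A,P}; 9:kamaarp {A}; 10:kux {P}.
One satisfying assignment: C P P P C D C P A P.
Verifying each rule — rule 1 satisfied; rule 2 satisfied; rule 3 satisfied; rule 4 satisfied; rule 5 satisfied.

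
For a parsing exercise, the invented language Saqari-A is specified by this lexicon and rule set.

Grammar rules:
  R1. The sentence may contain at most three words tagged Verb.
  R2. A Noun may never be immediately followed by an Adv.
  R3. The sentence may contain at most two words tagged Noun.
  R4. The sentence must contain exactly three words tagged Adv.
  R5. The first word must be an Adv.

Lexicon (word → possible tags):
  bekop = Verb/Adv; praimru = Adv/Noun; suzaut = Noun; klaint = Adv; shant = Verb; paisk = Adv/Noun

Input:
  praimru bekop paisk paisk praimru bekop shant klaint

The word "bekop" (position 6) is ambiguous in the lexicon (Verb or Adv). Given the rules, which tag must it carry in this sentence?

Verb

Candidates per position — 1:praimru {Adv,Noun}; 2:bekop {Verb,Adv}; 3:paisk {Adv,Noun}; 4:paisk {Adv,Noun}; 5:praimru {Adv,Noun}; 6:bekop {Verb,Adv}; 7:shant {Verb}; 8:klaint {Adv}.
At position 1, choosing Noun makes rule 5 impossible to satisfy; hence Adv.
Position 6: the remaining choice is settled jointly with positions 2, 3, 4, 5 — only Verb at position 6 is part of a tagging that satisfies every rule.
The unique satisfying tagging is: Adv Verb Adv Noun Noun Verb Verb Adv.
Verifying each rule — rule 1 ok; rule 2 ok; rule 3 ok; rule 4 ok; rule 5 ok.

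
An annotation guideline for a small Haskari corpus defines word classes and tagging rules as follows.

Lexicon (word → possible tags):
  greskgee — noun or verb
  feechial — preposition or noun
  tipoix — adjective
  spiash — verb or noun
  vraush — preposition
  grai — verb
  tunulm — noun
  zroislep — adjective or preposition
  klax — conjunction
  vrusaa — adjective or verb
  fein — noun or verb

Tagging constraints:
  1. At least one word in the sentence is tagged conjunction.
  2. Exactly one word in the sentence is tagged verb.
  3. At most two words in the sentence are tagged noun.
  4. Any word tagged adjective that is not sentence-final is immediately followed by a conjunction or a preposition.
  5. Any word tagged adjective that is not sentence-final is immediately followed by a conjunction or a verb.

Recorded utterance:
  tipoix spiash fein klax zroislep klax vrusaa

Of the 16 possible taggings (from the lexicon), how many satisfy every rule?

Candidates per position — 1:tipoix {adjective}; 2:spiash {verb,noun}; 3:fein {noun,verb}; 4:klax {conjunction}; 5:zroislep {adjective,preposition}; 6:klax {conjunction}; 7:vrusaa {adjective,verb}.
There are 16 candidate sequences in total.
Rule 4 cannot be satisfied by any choice of tags from the lexicon.
So there is no consistent tagging.
Count = 0.

0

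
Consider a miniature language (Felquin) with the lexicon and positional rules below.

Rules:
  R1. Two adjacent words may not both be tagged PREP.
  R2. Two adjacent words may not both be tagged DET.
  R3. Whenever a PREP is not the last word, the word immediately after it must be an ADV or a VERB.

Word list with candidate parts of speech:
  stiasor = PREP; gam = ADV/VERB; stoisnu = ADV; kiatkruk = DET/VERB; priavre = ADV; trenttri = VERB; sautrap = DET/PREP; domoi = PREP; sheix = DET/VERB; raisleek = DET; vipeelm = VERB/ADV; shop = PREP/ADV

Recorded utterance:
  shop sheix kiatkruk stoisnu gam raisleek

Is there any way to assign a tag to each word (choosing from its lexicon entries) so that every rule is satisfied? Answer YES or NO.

Candidates per position — 1:shop {PREP,ADV}; 2:sheix {DET,VERB}; 3:kiatkruk {DET,VERB}; 4:stoisnu {ADV}; 5:gam {ADV,VERB}; 6:raisleek {DET}.
One satisfying assignment: ADV DET VERB ADV ADV DET.
Verifying each rule — rule 1 satisfied; rule 2 satisfied; rule 3 satisfied.

YES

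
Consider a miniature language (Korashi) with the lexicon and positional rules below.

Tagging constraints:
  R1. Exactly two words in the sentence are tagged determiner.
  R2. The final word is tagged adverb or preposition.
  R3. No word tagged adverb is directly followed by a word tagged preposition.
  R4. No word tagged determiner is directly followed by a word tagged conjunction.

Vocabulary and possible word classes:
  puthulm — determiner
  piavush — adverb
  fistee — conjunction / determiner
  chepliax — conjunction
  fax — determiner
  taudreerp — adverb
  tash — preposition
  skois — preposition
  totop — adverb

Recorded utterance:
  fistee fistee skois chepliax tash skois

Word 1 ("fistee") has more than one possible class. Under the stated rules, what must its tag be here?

Candidates per position — 1:fistee {conjunction,determiner}; 2:fistee {conjunction,determiner}; 3:skois {preposition}; 4:chepliax {conjunction}; 5:tash {preposition}; 6:skois {preposition}.
Word 1 cannot be conjunction — rule 1 would then fail for every completion. It is determiner.
Word 2 cannot be conjunction — rule 1 would then fail for every completion. It is determiner.
So the tagging must be: determiner determiner preposition conjunction preposition preposition.
Check: rule 1 ✓; rule 2 ✓; rule 3 ✓; rule 4 ✓.

determiner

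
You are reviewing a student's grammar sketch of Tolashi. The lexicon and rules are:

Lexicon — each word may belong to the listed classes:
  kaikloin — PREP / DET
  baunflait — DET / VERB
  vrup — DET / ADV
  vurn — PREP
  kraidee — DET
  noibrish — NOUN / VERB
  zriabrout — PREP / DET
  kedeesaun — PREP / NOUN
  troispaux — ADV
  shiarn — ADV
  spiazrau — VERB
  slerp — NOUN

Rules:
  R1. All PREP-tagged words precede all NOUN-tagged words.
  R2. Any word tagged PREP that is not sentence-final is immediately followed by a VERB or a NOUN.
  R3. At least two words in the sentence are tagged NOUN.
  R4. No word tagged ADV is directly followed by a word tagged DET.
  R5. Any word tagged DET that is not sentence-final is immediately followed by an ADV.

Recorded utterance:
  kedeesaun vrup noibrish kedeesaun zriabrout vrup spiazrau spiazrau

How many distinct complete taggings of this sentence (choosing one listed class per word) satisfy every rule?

Candidates per position — 1:kedeesaun {PREP,NOUN}; 2:vrup {DET,ADV}; 3:noibrish {NOUN,VERB}; 4:kedeesaun {PREP,NOUN}; 5:zriabrout {PREP,DET}; 6:vrup {DET,ADV}; 7:spiazrau {VERB}; 8:spiazrau {VERB}.
There are 64 candidate sequences in total.
The sequences that satisfy every rule: NOUN ADV NOUN NOUN DET ADV VERB VERB; NOUN ADV VERB NOUN DET ADV VERB VERB.
Count = 2.

2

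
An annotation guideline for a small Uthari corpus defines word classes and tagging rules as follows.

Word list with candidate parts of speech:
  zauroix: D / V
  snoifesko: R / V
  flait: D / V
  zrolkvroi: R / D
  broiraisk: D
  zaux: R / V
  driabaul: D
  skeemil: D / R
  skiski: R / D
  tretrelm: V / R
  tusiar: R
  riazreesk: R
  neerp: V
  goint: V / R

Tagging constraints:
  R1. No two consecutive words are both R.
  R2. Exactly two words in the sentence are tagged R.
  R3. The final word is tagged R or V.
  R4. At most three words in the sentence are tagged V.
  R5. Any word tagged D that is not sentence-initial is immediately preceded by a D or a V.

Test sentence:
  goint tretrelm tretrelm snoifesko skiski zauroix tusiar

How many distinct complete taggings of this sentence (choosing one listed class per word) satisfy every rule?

Candidates per position — 1:goint {V,R}; 2:tretrelm {V,R}; 3:tretrelm {V,R}; 4:snoifesko {R,V}; 5:skiski {R,D}; 6:zauroix {D,V}; 7:tusiar {R}.
There are 64 candidate sequences in total.
The sequences that satisfy every rule: V V R V D D R; V R V V D D R; R V V V D D R.
Count = 3.

3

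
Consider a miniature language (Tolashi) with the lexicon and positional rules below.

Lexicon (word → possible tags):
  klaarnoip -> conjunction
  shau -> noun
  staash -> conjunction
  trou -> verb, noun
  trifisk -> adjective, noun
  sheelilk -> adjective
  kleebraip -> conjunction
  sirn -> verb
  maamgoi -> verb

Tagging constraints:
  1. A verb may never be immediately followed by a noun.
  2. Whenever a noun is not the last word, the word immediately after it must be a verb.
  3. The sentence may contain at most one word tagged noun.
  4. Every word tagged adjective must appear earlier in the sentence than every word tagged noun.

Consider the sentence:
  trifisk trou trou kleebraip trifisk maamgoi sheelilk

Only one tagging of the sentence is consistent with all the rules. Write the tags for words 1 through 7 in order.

adjective verb verb conjunction adjective verb adjective

Candidates per position — 1:trifisk {adjective,noun}; 2:trou {verb,noun}; 3:trou {verb,noun}; 4:kleebraip {conjunction}; 5:trifisk {adjective,noun}; 6:maamgoi {verb}; 7:sheelilk {adjective}.
Position 1: tagging it noun would leave rule 4 unsatisfiable, so it must be adjective.
Position 2: tagging it noun would leave rule 4 unsatisfiable, so it must be verb.
Position 3: tagging it noun would leave rule 1 unsatisfiable, so it must be verb.
Position 5: tagging it noun would leave rule 4 unsatisfiable, so it must be adjective.
The unique satisfying tagging is: adjective verb verb conjunction adjective verb adjective.
Verifying each rule — rule 1 ✓; rule 2 ✓; rule 3 ✓; rule 4 ✓.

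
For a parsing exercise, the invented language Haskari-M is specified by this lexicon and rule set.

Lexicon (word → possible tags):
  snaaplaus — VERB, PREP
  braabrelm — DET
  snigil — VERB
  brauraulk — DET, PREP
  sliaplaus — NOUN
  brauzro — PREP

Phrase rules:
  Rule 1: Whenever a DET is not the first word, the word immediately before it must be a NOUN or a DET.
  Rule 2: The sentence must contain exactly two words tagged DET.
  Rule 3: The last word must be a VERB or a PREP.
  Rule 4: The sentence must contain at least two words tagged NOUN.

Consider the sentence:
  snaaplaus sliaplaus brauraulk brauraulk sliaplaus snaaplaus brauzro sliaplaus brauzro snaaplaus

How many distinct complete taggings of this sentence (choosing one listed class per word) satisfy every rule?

Candidates per position — 1:snaaplaus {VERB,PREP}; 2:sliaplaus {NOUN}; 3:brauraulk {DET,PREP}; 4:brauraulk {DET,PREP}; 5:sliaplaus {NOUN}; 6:snaaplaus {VERB,PREP}; 7:brauzro {PREP}; 8:sliaplaus {NOUN}; 9:brauzro {PREP}; 10:snaaplaus {VERB,PREP}.
There are 32 candidate sequences in total.
Checking each against the rules leaves 8 sequences.
Count = 8.

8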